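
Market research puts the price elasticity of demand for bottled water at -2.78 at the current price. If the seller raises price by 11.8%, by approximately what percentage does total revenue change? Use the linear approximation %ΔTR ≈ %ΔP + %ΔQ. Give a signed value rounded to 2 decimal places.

%ΔQ ≈ Ed × %ΔP = (-2.78) × (+11.8%) = -32.8040%
%ΔTR ≈ %ΔP + %ΔQ = (+11.8%) + (-32.8040%) = -21.0040%

-21.00%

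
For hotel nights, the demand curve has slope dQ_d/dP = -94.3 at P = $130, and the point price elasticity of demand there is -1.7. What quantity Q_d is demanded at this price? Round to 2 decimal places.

7211.18

Ed = (dQ_d/dP)·(P/Q_d) ⇒ Q_d = (dQ_d/dP)·P/Ed = (-94.3)·130/(-1.7) = 7211.1764…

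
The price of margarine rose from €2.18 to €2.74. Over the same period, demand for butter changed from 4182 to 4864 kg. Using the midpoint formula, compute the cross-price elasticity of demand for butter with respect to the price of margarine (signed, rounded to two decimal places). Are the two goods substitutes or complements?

%ΔQ_{butter} = (4864 − 4182)/avg = 682/4523 = 0.150784…
%ΔP_{margarine} = (2.74 − 2.18)/avg = 0.56/2.46 = 0.227642…
E_cross = (682/4523) / (0.56/2.46) = 0.6623…
E_cross > 0 ⇒ the goods are substitutes.

0.66; substitutes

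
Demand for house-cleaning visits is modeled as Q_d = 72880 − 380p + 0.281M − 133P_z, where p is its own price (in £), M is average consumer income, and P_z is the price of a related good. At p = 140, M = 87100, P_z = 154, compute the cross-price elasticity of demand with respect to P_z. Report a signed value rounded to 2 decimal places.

-0.87

At the given values, Q_d = 72880 − 380(140) + 0.281(87100) − 133(154) = 23673.1.
∂Q_d/∂P_z = -133.
E = (-133) × (154/23673.1) = -0.8652…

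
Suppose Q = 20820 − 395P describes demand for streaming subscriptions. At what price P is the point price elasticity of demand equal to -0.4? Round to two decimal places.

Ed = −395P/(20820 − 395P). Set this equal to -0.4:
395P = 0.4·(20820 − 395P) ⇒ 395P(1 + 0.4) = 0.4·20820
P = 0.4·20820 / (395·1.4) = 15.0596…

15.06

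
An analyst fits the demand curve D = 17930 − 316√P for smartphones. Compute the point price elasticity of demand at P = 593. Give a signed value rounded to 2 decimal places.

dD/dP = −316/(2√P) = -6.48828. At P = 593, D = 10234.9.
Ed = (dD/dP)·(P/D) = (-6.48828) × (593/10234.9) = -0.3759…

-0.38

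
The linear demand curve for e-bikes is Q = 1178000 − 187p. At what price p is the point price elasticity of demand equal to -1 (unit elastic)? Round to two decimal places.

3149.73

Ed = −187p/(1178000 − 187p). Set this equal to -1:
187p = 1·(1178000 − 187p) ⇒ 187p(1 + 1) = 1·1178000
p = 1·1178000 / (187·2) = 3149.7326…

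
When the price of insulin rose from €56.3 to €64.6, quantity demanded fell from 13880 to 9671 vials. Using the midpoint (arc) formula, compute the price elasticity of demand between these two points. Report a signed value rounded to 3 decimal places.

%ΔQ = (9671 − 13880) / [(13880 + 9671)/2] = -4209/11775.5 = -0.357437…
%ΔP = (64.6 − 56.3) / [(56.3 + 64.6)/2] = 8.3/60.45 = 0.137303…
Arc Ed = %ΔQ / %ΔP = (-4209/11775.5) / (8.3/60.45) = -2.60326…

-2.603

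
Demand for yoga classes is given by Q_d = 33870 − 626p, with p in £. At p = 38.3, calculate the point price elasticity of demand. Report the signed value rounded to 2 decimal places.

dQ_d/dp = −626. At p = 38.3, Q_d = 33870 − 626(38.3) = 9894.2.
Ed = (dQ_d/dp)·(p/Q_d) = −626 × (38.3/9894.2) = -2.4232…

-2.42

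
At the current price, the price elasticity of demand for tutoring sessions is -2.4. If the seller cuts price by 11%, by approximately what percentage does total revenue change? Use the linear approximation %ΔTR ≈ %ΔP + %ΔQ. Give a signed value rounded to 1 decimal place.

+15.4%

%ΔQ ≈ Ed × %ΔP = (-2.4) × (-11%) = +26.4000%
%ΔTR ≈ %ΔP + %ΔQ = (-11%) + (+26.4000%) = +15.4000%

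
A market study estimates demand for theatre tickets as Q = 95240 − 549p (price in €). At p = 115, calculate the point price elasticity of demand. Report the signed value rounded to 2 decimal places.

-1.97

dQ/dp = −549. At p = 115, Q = 95240 − 549(115) = 32105.
Ed = (dQ/dp)·(p/Q) = −549 × (115/32105) = -1.9665…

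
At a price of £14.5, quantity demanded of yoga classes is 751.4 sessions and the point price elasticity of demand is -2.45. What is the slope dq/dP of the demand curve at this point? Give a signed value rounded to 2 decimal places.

-126.96

Ed = (dq/dP)·(P/q) ⇒ dq/dP = Ed·q/P = (-2.45)·751.4/14.5 = -126.9606…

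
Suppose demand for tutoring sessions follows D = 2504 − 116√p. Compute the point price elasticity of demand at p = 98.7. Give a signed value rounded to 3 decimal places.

dD/dp = −116/(2√p) = -5.83807. At p = 98.7, D = 1351.56.
Ed = (dD/dp)·(p/D) = (-5.83807) × (98.7/1351.56) = -0.42633…

-0.426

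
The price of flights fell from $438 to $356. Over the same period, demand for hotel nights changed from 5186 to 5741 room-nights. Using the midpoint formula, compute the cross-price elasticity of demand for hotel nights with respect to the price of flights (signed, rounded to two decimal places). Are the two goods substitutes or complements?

-0.49; complements

%ΔQ_{hotel nights} = (5741 − 5186)/avg = 555/5463.5 = 0.101583…
%ΔP_{flights} = (356 − 438)/avg = -82/397 = -0.206549…
E_cross = (555/5463.5) / (-82/397) = -0.4918…
E_cross < 0 ⇒ the goods are complements.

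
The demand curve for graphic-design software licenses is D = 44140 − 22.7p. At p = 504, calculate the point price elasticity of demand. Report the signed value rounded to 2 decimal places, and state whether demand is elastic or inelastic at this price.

dD/dp = −22.7. At p = 504, D = 44140 − 22.7(504) = 32699.2.
Ed = (dD/dp)·(p/D) = −22.7 × (504/32699.2) = -0.3498…
|Ed| = 0.35 < 1, so demand is inelastic.

-0.35; inelastic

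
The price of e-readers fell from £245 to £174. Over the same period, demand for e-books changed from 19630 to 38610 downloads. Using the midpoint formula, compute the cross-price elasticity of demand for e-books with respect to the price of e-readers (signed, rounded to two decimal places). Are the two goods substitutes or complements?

%ΔQ_{e-books} = (38610 − 19630)/avg = 18980/29120 = 0.651785…
%ΔP_{e-readers} = (174 − 245)/avg = -71/209.5 = -0.338902…
E_cross = (18980/29120) / (-71/209.5) = -1.9232…
E_cross < 0 ⇒ the goods are complements.

-1.92; complements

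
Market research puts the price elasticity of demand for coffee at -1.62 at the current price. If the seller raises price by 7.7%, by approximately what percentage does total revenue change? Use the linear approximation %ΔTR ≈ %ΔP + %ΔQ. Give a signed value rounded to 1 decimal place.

-4.8%

%ΔQ ≈ Ed × %ΔP = (-1.62) × (+7.7%) = -12.4740%
%ΔTR ≈ %ΔP + %ΔQ = (+7.7%) + (-12.4740%) = -4.7740%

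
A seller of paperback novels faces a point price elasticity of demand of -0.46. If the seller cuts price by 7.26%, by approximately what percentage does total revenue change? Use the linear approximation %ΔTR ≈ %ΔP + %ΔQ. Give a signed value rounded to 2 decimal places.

-3.92%

%ΔQ ≈ Ed × %ΔP = (-0.46) × (-7.26%) = +3.3396%
%ΔTR ≈ %ΔP + %ΔQ = (-7.26%) + (+3.3396%) = -3.9204%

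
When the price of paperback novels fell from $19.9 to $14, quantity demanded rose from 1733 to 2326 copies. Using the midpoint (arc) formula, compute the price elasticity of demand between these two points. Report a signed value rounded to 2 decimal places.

%ΔQ = (2326 − 1733) / [(1733 + 2326)/2] = 593/2029.5 = 0.292190…
%ΔP = (14 − 19.9) / [(19.9 + 14)/2] = -5.9/16.95 = -0.348082…
Arc Ed = %ΔQ / %ΔP = (593/2029.5) / (-5.9/16.95) = -0.8394…

-0.84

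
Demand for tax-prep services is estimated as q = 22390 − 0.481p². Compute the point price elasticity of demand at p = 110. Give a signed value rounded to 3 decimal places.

dq/dp = −2·0.481·p = -105.82. At p = 110, q = 16569.9.
Ed = (dq/dp)·(p/q) = (-105.82) × (110/16569.9) = -0.70249…

-0.702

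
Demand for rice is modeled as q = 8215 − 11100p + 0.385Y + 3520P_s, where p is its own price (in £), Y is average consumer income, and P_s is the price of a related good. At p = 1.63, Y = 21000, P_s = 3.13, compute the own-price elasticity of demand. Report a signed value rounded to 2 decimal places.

-1.96

At the given values, q = 8215 − 11100(1.63) + 0.385(21000) + 3520(3.13) = 9224.6.
∂q/∂p = −11100.
E = (-11100) × (1.63/9224.6) = -1.9613…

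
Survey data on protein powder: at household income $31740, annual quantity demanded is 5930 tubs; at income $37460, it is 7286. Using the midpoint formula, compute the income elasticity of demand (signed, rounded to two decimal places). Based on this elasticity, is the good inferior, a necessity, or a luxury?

%ΔQ = (7286 − 5930)/[( 5930 + 7286)/2] = 1356/6608 = 0.205205…
%ΔIncome = (37460 − 31740)/[( 31740 + 37460)/2] = 5720/34600 = 0.165317…
E_income = (1356/6608) / (5720/34600) = 1.2412…
E_income > 1 ⇒ normal good, luxury.

1.24; luxury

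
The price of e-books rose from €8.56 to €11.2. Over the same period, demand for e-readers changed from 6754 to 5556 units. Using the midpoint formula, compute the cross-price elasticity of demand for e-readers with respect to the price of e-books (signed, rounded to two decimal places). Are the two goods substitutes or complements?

-0.73; complements

%ΔQ_{e-readers} = (5556 − 6754)/avg = -1198/6155 = -0.194638…
%ΔP_{e-books} = (11.2 − 8.56)/avg = 2.64/9.88 = 0.267206…
E_cross = (-1198/6155) / (2.64/9.88) = -0.7284…
E_cross < 0 ⇒ the goods are complements.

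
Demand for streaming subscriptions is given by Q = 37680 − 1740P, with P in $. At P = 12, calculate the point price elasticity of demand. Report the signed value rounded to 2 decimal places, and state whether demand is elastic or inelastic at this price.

-1.24; elastic

dQ/dP = −1740. At P = 12, Q = 37680 − 1740(12) = 16800.
Ed = (dQ/dP)·(P/Q) = −1740 × (12/16800) = -1.2428…
|Ed| = 1.24 > 1, so demand is elastic.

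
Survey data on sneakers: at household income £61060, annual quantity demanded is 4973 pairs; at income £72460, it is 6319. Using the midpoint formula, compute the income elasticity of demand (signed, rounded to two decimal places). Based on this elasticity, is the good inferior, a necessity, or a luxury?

%ΔQ = (6319 − 4973)/[( 4973 + 6319)/2] = 1346/5646 = 0.238398…
%ΔIncome = (72460 − 61060)/[( 61060 + 72460)/2] = 11400/66760 = 0.170760…
E_income = (1346/5646) / (11400/66760) = 1.3960…
E_income > 1 ⇒ normal good, luxury.

1.40; luxury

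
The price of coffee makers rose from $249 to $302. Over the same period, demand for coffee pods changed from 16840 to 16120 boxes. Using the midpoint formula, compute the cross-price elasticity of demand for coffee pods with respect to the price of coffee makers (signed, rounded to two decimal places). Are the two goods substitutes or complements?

%ΔQ_{coffee pods} = (16120 − 16840)/avg = -720/16480 = -0.043689…
%ΔP_{coffee makers} = (302 − 249)/avg = 53/275.5 = 0.192377…
E_cross = (-720/16480) / (53/275.5) = -0.2271…
E_cross < 0 ⇒ the goods are complements.

-0.23; complements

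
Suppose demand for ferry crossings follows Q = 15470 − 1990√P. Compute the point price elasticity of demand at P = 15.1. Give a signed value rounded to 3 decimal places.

-0.500

dQ/dP = −1990/(2√P) = -256.056. At P = 15.1, Q = 7737.12.
Ed = (dQ/dP)·(P/Q) = (-256.056) × (15.1/7737.12) = -0.49972…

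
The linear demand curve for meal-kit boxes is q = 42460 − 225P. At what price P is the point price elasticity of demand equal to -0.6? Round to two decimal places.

Ed = −225P/(42460 − 225P). Set this equal to -0.6:
225P = 0.6·(42460 − 225P) ⇒ 225P(1 + 0.6) = 0.6·42460
P = 0.6·42460 / (225·1.6) = 70.7666…

70.77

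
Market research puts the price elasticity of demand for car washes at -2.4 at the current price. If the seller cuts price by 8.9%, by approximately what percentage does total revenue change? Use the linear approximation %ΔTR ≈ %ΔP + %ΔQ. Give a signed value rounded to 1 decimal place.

+12.5%

%ΔQ ≈ Ed × %ΔP = (-2.4) × (-8.9%) = +21.3600%
%ΔTR ≈ %ΔP + %ΔQ = (-8.9%) + (+21.3600%) = +12.4600%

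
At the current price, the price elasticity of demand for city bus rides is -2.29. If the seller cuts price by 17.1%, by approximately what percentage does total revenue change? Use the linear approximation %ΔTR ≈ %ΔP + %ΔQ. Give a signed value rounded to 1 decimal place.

%ΔQ ≈ Ed × %ΔP = (-2.29) × (-17.1%) = +39.1590%
%ΔTR ≈ %ΔP + %ΔQ = (-17.1%) + (+39.1590%) = +22.0590%

+22.1%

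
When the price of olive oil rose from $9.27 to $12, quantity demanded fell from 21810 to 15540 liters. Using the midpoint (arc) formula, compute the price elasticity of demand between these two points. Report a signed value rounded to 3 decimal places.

%ΔQ = (15540 − 21810) / [(21810 + 15540)/2] = -6270/18675 = -0.335742…
%ΔP = (12 − 9.27) / [(9.27 + 12)/2] = 2.73/10.635 = 0.256699…
Arc Ed = %ΔQ / %ΔP = (-6270/18675) / (2.73/10.635) = -1.30792…

-1.308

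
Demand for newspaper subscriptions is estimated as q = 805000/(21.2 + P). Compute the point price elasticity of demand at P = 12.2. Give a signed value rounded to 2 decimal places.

-0.37

dq/dP = −805000/(21.2 + P)² = -721.611. At P = 12.2, q = 24101.8.
Ed = (dq/dP)·(P/q) = (-721.611) × (12.2/24101.8) = -0.3652…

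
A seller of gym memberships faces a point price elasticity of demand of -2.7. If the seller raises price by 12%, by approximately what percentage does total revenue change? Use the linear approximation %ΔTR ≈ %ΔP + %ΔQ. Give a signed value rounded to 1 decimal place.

%ΔQ ≈ Ed × %ΔP = (-2.7) × (+12%) = -32.4000%
%ΔTR ≈ %ΔP + %ΔQ = (+12%) + (-32.4000%) = -20.4000%

-20.4%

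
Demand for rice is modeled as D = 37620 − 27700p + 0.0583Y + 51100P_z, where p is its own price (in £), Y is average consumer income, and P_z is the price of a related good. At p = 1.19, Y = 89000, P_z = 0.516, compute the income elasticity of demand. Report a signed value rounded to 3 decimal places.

At the given values, D = 37620 − 27700(1.19) + 0.0583(89000) + 51100(0.516) = 36213.3.
∂D/∂Y = 0.0583.
E = (0.0583) × (89000/36213.3) = 0.14328…

0.143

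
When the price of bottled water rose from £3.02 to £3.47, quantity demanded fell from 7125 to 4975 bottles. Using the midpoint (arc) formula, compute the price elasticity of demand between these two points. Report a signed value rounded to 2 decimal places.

%ΔQ = (4975 − 7125) / [(7125 + 4975)/2] = -2150/6050 = -0.355371…
%ΔP = (3.47 − 3.02) / [(3.02 + 3.47)/2] = 0.45/3.245 = 0.138674…
Arc Ed = %ΔQ / %ΔP = (-2150/6050) / (0.45/3.245) = -2.5626…

-2.56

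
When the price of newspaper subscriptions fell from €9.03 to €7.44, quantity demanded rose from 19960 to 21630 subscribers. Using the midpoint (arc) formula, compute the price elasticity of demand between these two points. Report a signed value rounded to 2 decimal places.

%ΔQ = (21630 − 19960) / [(19960 + 21630)/2] = 1670/20795 = 0.080307…
%ΔP = (7.44 − 9.03) / [(9.03 + 7.44)/2] = -1.59/8.235 = -0.193078…
Arc Ed = %ΔQ / %ΔP = (1670/20795) / (-1.59/8.235) = -0.4159…

-0.42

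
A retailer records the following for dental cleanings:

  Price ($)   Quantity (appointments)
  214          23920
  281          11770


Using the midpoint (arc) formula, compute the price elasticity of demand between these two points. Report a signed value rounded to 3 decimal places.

-2.515

%ΔQ = (11770 − 23920) / [(23920 + 11770)/2] = -12150/17845 = -0.680862…
%ΔP = (281 − 214) / [(214 + 281)/2] = 67/247.5 = 0.270707…
Arc Ed = %ΔQ / %ΔP = (-12150/17845) / (67/247.5) = -2.51512…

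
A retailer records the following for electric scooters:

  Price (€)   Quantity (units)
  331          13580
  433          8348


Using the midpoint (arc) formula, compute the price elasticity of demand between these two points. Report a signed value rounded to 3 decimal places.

%ΔQ = (8348 − 13580) / [(13580 + 8348)/2] = -5232/10964 = -0.477198…
%ΔP = (433 − 331) / [(331 + 433)/2] = 102/382 = 0.267015…
Arc Ed = %ΔQ / %ΔP = (-5232/10964) / (102/382) = -1.78715…

-1.787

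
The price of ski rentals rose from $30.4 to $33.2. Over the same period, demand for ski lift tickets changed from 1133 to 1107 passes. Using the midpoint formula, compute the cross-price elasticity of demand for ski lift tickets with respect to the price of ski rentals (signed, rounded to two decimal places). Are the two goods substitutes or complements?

%ΔQ_{ski lift tickets} = (1107 − 1133)/avg = -26/1120 = -0.023214…
%ΔP_{ski rentals} = (33.2 − 30.4)/avg = 2.8/31.8 = 0.088050…
E_cross = (-26/1120) / (2.8/31.8) = -0.2636…
E_cross < 0 ⇒ the goods are complements.

-0.26; complements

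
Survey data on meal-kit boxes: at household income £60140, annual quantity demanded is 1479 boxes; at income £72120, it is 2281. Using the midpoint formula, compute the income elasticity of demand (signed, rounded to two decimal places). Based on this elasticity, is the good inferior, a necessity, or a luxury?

%ΔQ = (2281 − 1479)/[( 1479 + 2281)/2] = 802/1880 = 0.426595…
%ΔIncome = (72120 − 60140)/[( 60140 + 72120)/2] = 11980/66130 = 0.181158…
E_income = (802/1880) / (11980/66130) = 2.3548…
E_income > 1 ⇒ normal good, luxury.

2.35; luxury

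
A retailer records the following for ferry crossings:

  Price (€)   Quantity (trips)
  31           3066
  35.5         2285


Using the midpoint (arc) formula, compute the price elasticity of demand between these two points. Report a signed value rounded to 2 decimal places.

-2.16

%ΔQ = (2285 − 3066) / [(3066 + 2285)/2] = -781/2675.5 = -0.291908…
%ΔP = (35.5 − 31) / [(31 + 35.5)/2] = 4.5/33.25 = 0.135338…
Arc Ed = %ΔQ / %ΔP = (-781/2675.5) / (4.5/33.25) = -2.1568…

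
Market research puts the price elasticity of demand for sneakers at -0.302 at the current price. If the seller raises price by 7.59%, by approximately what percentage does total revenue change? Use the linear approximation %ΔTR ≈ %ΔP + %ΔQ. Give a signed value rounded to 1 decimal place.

+5.3%

%ΔQ ≈ Ed × %ΔP = (-0.302) × (+7.59%) = -2.2922%
%ΔTR ≈ %ΔP + %ΔQ = (+7.59%) + (-2.2922%) = +5.2978%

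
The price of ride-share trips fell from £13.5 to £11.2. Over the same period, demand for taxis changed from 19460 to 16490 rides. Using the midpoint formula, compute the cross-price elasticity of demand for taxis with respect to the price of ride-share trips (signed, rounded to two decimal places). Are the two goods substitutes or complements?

0.89; substitutes

%ΔQ_{taxis} = (16490 − 19460)/avg = -2970/17975 = -0.165229…
%ΔP_{ride-share trips} = (11.2 − 13.5)/avg = -2.3/12.35 = -0.186234…
E_cross = (-2970/17975) / (-2.3/12.35) = 0.8872…
E_cross > 0 ⇒ the goods are substitutes.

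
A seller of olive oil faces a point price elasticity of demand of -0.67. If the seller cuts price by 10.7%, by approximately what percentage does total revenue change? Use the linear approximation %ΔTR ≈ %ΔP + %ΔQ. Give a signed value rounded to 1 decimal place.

-3.5%

%ΔQ ≈ Ed × %ΔP = (-0.67) × (-10.7%) = +7.1690%
%ΔTR ≈ %ΔP + %ΔQ = (-10.7%) + (+7.1690%) = -3.5310%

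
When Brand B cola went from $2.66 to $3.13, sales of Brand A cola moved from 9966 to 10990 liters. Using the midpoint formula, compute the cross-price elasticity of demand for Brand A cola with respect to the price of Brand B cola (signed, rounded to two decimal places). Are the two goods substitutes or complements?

0.60; substitutes

%ΔQ_{Brand A cola} = (10990 − 9966)/avg = 1024/10478 = 0.097728…
%ΔP_{Brand B cola} = (3.13 − 2.66)/avg = 0.47/2.895 = 0.162348…
E_cross = (1024/10478) / (0.47/2.895) = 0.6019…
E_cross > 0 ⇒ the goods are substitutes.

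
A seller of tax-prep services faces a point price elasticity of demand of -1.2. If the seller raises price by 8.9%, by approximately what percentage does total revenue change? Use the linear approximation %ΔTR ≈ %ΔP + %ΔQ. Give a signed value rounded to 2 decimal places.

-1.78%

%ΔQ ≈ Ed × %ΔP = (-1.2) × (+8.9%) = -10.6800%
%ΔTR ≈ %ΔP + %ΔQ = (+8.9%) + (-10.6800%) = -1.7800%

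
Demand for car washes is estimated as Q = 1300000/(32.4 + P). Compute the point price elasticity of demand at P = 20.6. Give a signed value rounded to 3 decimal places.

dQ/dP = −1300000/(32.4 + P)² = -462.798. At P = 20.6, Q = 24528.3.
Ed = (dQ/dP)·(P/Q) = (-462.798) × (20.6/24528.3) = -0.38867…

-0.389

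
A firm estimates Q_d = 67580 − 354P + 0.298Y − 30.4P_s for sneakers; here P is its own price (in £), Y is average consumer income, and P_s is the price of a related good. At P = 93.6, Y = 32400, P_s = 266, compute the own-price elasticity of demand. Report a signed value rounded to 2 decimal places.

At the given values, Q_d = 67580 − 354(93.6) + 0.298(32400) − 30.4(266) = 36014.4.
∂Q_d/∂P = −354.
E = (-354) × (93.6/36014.4) = -0.9200…

-0.92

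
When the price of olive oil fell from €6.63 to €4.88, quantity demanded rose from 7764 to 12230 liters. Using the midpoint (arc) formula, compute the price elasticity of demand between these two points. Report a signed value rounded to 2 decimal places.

%ΔQ = (12230 − 7764) / [(7764 + 12230)/2] = 4466/9997 = 0.446734…
%ΔP = (4.88 − 6.63) / [(6.63 + 4.88)/2] = -1.75/5.755 = -0.304083…
Arc Ed = %ΔQ / %ΔP = (4466/9997) / (-1.75/5.755) = -1.4691…

-1.47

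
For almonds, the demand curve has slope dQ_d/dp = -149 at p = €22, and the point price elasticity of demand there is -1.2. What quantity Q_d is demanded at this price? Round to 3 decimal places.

Ed = (dQ_d/dp)·(p/Q_d) ⇒ Q_d = (dQ_d/dp)·p/Ed = (-149)·22/(-1.2) = 2731.66666…

2731.667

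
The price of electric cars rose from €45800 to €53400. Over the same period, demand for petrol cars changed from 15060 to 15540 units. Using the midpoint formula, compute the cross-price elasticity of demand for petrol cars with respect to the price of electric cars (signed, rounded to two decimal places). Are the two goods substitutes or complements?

0.20; substitutes

%ΔQ_{petrol cars} = (15540 − 15060)/avg = 480/15300 = 0.031372…
%ΔP_{electric cars} = (53400 − 45800)/avg = 7600/49600 = 0.153225…
E_cross = (480/15300) / (7600/49600) = 0.2047…
E_cross > 0 ⇒ the goods are substitutes.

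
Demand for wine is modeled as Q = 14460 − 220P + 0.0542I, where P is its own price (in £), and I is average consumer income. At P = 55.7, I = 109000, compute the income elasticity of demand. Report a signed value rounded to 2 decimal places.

0.73

At the given values, Q = 14460 − 220(55.7) + 0.0542(109000) = 8113.8.
∂Q/∂I = 0.0542.
E = (0.0542) × (109000/8113.8) = 0.7281…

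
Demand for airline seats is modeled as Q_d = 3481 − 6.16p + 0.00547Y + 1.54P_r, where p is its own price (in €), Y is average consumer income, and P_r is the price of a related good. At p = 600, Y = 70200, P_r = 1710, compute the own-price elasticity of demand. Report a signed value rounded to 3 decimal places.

-1.319

At the given values, Q_d = 3481 − 6.16(600) + 0.00547(70200) + 1.54(1710) = 2802.394.
∂Q_d/∂p = −6.16.
E = (-6.16) × (600/2802.394) = -1.31887…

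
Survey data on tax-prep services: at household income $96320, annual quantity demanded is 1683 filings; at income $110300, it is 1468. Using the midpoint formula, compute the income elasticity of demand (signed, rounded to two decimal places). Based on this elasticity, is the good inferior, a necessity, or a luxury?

-1.01; inferior

%ΔQ = (1468 − 1683)/[( 1683 + 1468)/2] = -215/1575.5 = -0.136464…
%ΔIncome = (110300 − 96320)/[( 96320 + 110300)/2] = 13980/103310 = 0.135320…
E_income = (-215/1575.5) / (13980/103310) = -1.0084…
E_income < 0 ⇒ inferior good.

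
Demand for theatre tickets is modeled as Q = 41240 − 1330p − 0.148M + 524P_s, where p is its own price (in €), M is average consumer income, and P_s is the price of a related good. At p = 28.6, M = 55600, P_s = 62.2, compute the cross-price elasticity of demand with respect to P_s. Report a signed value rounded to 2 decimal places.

At the given values, Q = 41240 − 1330(28.6) − 0.148(55600) + 524(62.2) = 27566.
∂Q/∂P_s = 524.
E = (524) × (62.2/27566) = 1.1823…

1.18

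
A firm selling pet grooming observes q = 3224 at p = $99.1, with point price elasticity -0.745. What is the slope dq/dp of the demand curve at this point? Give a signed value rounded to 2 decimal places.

Ed = (dq/dp)·(p/q) ⇒ dq/dp = Ed·q/p = (-0.745)·3224/99.1 = -24.2369…

-24.24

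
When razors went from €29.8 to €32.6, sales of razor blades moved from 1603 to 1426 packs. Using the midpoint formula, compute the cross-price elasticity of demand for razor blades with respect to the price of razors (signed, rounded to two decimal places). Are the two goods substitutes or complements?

-1.30; complements

%ΔQ_{razor blades} = (1426 − 1603)/avg = -177/1514.5 = -0.116870…
%ΔP_{razors} = (32.6 − 29.8)/avg = 2.8/31.2 = 0.089743…
E_cross = (-177/1514.5) / (2.8/31.2) = -1.3022…
E_cross < 0 ⇒ the goods are complements.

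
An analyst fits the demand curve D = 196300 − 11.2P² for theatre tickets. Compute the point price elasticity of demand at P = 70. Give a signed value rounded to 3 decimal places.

-0.776

dD/dP = −2·11.2·P = -1568. At P = 70, D = 141420.
Ed = (dD/dP)·(P/D) = (-1568) × (70/141420) = -0.77612…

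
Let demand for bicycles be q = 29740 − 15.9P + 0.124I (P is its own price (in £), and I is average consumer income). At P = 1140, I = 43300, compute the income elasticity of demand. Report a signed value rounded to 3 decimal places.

0.316

At the given values, q = 29740 − 15.9(1140) + 0.124(43300) = 16983.2.
∂q/∂I = 0.124.
E = (0.124) × (43300/16983.2) = 0.31614…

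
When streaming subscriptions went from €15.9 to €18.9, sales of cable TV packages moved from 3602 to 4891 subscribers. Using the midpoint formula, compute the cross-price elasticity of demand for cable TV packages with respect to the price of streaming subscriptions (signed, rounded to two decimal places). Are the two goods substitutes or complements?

1.76; substitutes

%ΔQ_{cable TV packages} = (4891 − 3602)/avg = 1289/4246.5 = 0.303544…
%ΔP_{streaming subscriptions} = (18.9 − 15.9)/avg = 3/17.4 = 0.172413…
E_cross = (1289/4246.5) / (3/17.4) = 1.7605…
E_cross > 0 ⇒ the goods are substitutes.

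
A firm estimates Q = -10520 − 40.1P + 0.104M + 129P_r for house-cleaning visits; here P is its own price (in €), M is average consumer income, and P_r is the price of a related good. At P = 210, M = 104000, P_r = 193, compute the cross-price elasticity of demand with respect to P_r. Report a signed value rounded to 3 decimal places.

1.484

At the given values, Q = -10520 − 40.1(210) + 0.104(104000) + 129(193) = 16772.
∂Q/∂P_r = 129.
E = (129) × (193/16772) = 1.48443…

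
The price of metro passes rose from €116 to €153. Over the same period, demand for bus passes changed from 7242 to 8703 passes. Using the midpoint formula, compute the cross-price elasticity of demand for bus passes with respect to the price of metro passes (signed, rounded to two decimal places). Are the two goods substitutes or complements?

0.67; substitutes

%ΔQ_{bus passes} = (8703 − 7242)/avg = 1461/7972.5 = 0.183254…
%ΔP_{metro passes} = (153 − 116)/avg = 37/134.5 = 0.275092…
E_cross = (1461/7972.5) / (37/134.5) = 0.6661…
E_cross > 0 ⇒ the goods are substitutes.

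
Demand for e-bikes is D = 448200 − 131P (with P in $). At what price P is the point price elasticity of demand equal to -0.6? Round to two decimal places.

Ed = −131P/(448200 − 131P). Set this equal to -0.6:
131P = 0.6·(448200 − 131P) ⇒ 131P(1 + 0.6) = 0.6·448200
P = 0.6·448200 / (131·1.6) = 1283.0152…

1283.02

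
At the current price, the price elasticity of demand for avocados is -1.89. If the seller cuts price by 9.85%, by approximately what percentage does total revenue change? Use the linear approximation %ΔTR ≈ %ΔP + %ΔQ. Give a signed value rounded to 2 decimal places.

%ΔQ ≈ Ed × %ΔP = (-1.89) × (-9.85%) = +18.6165%
%ΔTR ≈ %ΔP + %ΔQ = (-9.85%) + (+18.6165%) = +8.7665%

+8.77%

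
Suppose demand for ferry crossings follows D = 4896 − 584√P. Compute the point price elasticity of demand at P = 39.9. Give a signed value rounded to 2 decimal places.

-1.53

dD/dP = −584/(2√P) = -46.2271. At P = 39.9, D = 1207.08.
Ed = (dD/dP)·(P/D) = (-46.2271) × (39.9/1207.08) = -1.5280…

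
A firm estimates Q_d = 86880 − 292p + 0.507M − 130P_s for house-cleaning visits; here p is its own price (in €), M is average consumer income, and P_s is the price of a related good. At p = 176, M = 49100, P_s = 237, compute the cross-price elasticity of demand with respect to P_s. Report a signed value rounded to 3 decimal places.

-1.042

At the given values, Q_d = 86880 − 292(176) + 0.507(49100) − 130(237) = 29571.7.
∂Q_d/∂P_s = -130.
E = (-130) × (237/29571.7) = -1.04187…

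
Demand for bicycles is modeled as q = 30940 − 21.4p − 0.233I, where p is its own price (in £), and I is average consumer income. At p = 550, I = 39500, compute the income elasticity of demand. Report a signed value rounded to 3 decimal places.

At the given values, q = 30940 − 21.4(550) − 0.233(39500) = 9966.5.
∂q/∂I = -0.233.
E = (-0.233) × (39500/9966.5) = -0.92344…

-0.923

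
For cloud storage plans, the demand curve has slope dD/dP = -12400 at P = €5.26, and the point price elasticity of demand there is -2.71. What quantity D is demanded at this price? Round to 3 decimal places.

24067.897

Ed = (dD/dP)·(P/D) ⇒ D = (dD/dP)·P/Ed = (-12400)·5.26/(-2.71) = 24067.89667…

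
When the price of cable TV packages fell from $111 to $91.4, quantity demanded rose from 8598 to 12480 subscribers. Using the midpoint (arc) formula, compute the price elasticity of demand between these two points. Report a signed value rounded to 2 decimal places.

%ΔQ = (12480 − 8598) / [(8598 + 12480)/2] = 3882/10539 = 0.368346…
%ΔP = (91.4 − 111) / [(111 + 91.4)/2] = -19.6/101.2 = -0.193675…
Arc Ed = %ΔQ / %ΔP = (3882/10539) / (-19.6/101.2) = -1.9018…

-1.90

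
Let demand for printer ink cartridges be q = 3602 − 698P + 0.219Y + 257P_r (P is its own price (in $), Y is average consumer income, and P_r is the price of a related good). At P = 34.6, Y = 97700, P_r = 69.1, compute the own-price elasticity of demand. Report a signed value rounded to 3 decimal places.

-1.298

At the given values, q = 3602 − 698(34.6) + 0.219(97700) + 257(69.1) = 18606.2.
∂q/∂P = −698.
E = (-698) × (34.6/18606.2) = -1.29799…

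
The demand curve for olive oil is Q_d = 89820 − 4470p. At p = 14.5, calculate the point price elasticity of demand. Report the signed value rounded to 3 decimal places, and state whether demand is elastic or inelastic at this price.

dQ_d/dp = −4470. At p = 14.5, Q_d = 89820 − 4470(14.5) = 25005.
Ed = (dQ_d/dp)·(p/Q_d) = −4470 × (14.5/25005) = -2.59208…
|Ed| = 2.592 > 1, so demand is elastic.

-2.592; elastic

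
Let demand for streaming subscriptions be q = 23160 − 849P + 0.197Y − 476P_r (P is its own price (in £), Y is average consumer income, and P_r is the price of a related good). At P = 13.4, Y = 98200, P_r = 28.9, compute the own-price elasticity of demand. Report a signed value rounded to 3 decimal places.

At the given values, q = 23160 − 849(13.4) + 0.197(98200) − 476(28.9) = 17372.4.
∂q/∂P = −849.
E = (-849) × (13.4/17372.4) = -0.65486…

-0.655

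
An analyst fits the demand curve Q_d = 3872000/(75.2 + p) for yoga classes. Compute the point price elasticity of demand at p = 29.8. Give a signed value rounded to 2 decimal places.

-0.28

dQ_d/dp = −3872000/(75.2 + p)² = -351.202. At p = 29.8, Q_d = 36876.2.
Ed = (dQ_d/dp)·(p/Q_d) = (-351.202) × (29.8/36876.2) = -0.2838…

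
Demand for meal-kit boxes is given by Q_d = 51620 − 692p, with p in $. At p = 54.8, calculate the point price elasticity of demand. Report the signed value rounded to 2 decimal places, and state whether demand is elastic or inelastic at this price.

dQ_d/dp = −692. At p = 54.8, Q_d = 51620 − 692(54.8) = 13698.4.
Ed = (dQ_d/dp)·(p/Q_d) = −692 × (54.8/13698.4) = -2.7683…
|Ed| = 2.77 > 1, so demand is elastic.

-2.77; elastic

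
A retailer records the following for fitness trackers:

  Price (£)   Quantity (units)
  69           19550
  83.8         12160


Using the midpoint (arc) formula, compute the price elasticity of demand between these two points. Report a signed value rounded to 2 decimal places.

%ΔQ = (12160 − 19550) / [(19550 + 12160)/2] = -7390/15855 = -0.466099…
%ΔP = (83.8 − 69) / [(69 + 83.8)/2] = 14.8/76.4 = 0.193717…
Arc Ed = %ΔQ / %ΔP = (-7390/15855) / (14.8/76.4) = -2.4060…

-2.41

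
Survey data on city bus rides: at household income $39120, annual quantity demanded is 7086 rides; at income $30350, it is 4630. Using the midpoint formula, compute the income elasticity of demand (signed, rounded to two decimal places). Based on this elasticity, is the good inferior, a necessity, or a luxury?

1.66; luxury

%ΔQ = (4630 − 7086)/[( 7086 + 4630)/2] = -2456/5858 = -0.419255…
%ΔIncome = (30350 − 39120)/[( 39120 + 30350)/2] = -8770/34735 = -0.252483…
E_income = (-2456/5858) / (-8770/34735) = 1.6605…
E_income > 1 ⇒ normal good, luxury.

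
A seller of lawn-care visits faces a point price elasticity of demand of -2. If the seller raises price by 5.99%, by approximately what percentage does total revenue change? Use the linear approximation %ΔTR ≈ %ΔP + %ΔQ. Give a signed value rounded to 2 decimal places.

%ΔQ ≈ Ed × %ΔP = (-2) × (+5.99%) = -11.9800%
%ΔTR ≈ %ΔP + %ΔQ = (+5.99%) + (-11.9800%) = -5.9900%

-5.99%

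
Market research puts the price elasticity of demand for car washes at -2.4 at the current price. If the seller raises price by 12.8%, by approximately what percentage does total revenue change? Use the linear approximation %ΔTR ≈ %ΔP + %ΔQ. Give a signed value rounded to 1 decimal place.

-17.9%

%ΔQ ≈ Ed × %ΔP = (-2.4) × (+12.8%) = -30.7200%
%ΔTR ≈ %ΔP + %ΔQ = (+12.8%) + (-30.7200%) = -17.9200%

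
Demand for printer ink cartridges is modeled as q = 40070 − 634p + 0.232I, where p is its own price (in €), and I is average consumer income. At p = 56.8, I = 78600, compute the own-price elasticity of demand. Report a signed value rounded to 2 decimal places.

-1.62

At the given values, q = 40070 − 634(56.8) + 0.232(78600) = 22294.
∂q/∂p = −634.
E = (-634) × (56.8/22294) = -1.6152…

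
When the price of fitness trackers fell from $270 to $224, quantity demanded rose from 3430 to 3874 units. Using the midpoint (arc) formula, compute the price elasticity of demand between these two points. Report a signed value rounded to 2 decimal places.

%ΔQ = (3874 − 3430) / [(3430 + 3874)/2] = 444/3652 = 0.121577…
%ΔP = (224 − 270) / [(270 + 224)/2] = -46/247 = -0.186234…
Arc Ed = %ΔQ / %ΔP = (444/3652) / (-46/247) = -0.6528…

-0.65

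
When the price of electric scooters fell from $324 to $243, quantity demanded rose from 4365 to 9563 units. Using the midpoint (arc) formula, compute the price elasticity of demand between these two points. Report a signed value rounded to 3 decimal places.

%ΔQ = (9563 − 4365) / [(4365 + 9563)/2] = 5198/6964 = 0.746410…
%ΔP = (243 − 324) / [(324 + 243)/2] = -81/283.5 = -0.285714…
Arc Ed = %ΔQ / %ΔP = (5198/6964) / (-81/283.5) = -2.61243…

-2.612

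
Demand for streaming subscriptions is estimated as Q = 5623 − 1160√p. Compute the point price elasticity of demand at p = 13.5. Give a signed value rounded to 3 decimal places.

-1.566

dQ/dp = −1160/(2√p) = -157.856. At p = 13.5, Q = 1360.89.
Ed = (dQ/dp)·(p/Q) = (-157.856) × (13.5/1360.89) = -1.56593…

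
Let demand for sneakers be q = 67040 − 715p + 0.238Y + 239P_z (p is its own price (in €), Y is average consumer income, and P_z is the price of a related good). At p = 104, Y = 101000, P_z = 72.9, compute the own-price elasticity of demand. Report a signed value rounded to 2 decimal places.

-2.18

At the given values, q = 67040 − 715(104) + 0.238(101000) + 239(72.9) = 34141.1.
∂q/∂p = −715.
E = (-715) × (104/34141.1) = -2.1780…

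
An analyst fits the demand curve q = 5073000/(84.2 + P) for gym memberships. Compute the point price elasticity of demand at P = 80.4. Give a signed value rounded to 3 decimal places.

dq/dP = −5073000/(84.2 + P)² = -187.243. At P = 80.4, q = 30820.2.
Ed = (dq/dP)·(P/q) = (-187.243) × (80.4/30820.2) = -0.48845…

-0.488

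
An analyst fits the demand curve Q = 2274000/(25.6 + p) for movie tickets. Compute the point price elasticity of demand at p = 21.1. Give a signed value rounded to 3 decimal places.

-0.452

dQ/dp = −2274000/(25.6 + p)² = -1042.69. At p = 21.1, Q = 48693.8.
Ed = (dQ/dp)·(p/Q) = (-1042.69) × (21.1/48693.8) = -0.45182…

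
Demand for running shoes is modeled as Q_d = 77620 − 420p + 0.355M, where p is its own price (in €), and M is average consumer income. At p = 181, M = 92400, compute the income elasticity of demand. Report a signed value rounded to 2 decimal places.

At the given values, Q_d = 77620 − 420(181) + 0.355(92400) = 34402.
∂Q_d/∂M = 0.355.
E = (0.355) × (92400/34402) = 0.9534…

0.95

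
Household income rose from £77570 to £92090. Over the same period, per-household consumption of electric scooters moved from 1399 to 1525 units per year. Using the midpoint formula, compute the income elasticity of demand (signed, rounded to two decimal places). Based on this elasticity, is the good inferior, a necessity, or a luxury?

0.50; necessity

%ΔQ = (1525 − 1399)/[( 1399 + 1525)/2] = 126/1462 = 0.086183…
%ΔIncome = (92090 − 77570)/[( 77570 + 92090)/2] = 14520/84830 = 0.171165…
E_income = (126/1462) / (14520/84830) = 0.5035…
0 < E_income < 1 ⇒ normal good, necessity.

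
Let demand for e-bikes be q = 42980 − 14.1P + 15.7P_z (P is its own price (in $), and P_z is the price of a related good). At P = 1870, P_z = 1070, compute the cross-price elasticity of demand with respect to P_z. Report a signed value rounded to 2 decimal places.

0.50

At the given values, q = 42980 − 14.1(1870) + 15.7(1070) = 33412.
∂q/∂P_z = 15.7.
E = (15.7) × (1070/33412) = 0.5027…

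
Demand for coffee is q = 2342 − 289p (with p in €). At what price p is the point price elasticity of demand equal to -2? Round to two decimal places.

5.40

Ed = −289p/(2342 − 289p). Set this equal to -2:
289p = 2·(2342 − 289p) ⇒ 289p(1 + 2) = 2·2342
p = 2·2342 / (289·3) = 5.4025…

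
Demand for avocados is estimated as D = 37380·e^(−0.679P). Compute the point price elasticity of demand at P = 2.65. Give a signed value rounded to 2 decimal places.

-1.80

dD/dP = −0.679·D = -4198.18. At P = 2.65, D = 6182.89.
Ed = (dD/dP)·(P/D) = (-4198.18) × (2.65/6182.89) = -1.7993…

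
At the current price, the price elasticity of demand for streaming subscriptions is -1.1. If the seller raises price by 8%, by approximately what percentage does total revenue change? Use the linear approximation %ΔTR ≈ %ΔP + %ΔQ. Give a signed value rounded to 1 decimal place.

%ΔQ ≈ Ed × %ΔP = (-1.1) × (+8%) = -8.8000%
%ΔTR ≈ %ΔP + %ΔQ = (+8%) + (-8.8000%) = -0.8000%

-0.8%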